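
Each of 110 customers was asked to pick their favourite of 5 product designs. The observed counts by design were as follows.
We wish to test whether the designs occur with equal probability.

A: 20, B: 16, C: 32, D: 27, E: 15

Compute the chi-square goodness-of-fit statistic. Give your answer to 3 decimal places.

9.727

Under H₀ each category has probability 1/5, so each expected count is 110/5 = 22.
χ² = (20−22)²/22 + (16−22)²/22 + (32−22)²/22 + (27−22)²/22 + (15−22)²/22
   = 0.1818 + 1.6364 + 4.5455 + 1.1364 + 2.2273
Sum = 9.727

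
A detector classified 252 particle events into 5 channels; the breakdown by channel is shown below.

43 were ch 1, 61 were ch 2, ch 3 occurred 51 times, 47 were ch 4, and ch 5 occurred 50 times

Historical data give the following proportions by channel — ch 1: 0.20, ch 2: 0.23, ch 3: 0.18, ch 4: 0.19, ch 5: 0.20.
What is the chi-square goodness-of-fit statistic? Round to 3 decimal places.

Expected counts E_i = n·p_i: 252×0.20 = 50.4, 252×0.23 = 57.96, 252×0.18 = 45.36, 252×0.19 = 47.88, 252×0.20 = 50.4.
cat         O        E   (O−E)²/E
ch 1       43     50.4     1.0865
ch 2       61    57.96     0.1594
ch 3       51    45.36     0.7013
ch 4       47    47.88     0.0162
ch 5       50     50.4     0.0032
Sum = 1.967

1.967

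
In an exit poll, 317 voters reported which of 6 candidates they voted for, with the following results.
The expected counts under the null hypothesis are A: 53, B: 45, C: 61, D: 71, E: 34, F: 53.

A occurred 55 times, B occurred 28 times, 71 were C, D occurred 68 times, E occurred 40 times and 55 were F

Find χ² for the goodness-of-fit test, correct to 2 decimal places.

χ² = (55−53)²/53 + (28−45)²/45 + (71−61)²/61 + (68−71)²/71 + (40−34)²/34 + (55−53)²/53
   = 0.075 + 6.422 + 1.639 + 0.127 + 1.059 + 0.075
Sum = 9.40

9.40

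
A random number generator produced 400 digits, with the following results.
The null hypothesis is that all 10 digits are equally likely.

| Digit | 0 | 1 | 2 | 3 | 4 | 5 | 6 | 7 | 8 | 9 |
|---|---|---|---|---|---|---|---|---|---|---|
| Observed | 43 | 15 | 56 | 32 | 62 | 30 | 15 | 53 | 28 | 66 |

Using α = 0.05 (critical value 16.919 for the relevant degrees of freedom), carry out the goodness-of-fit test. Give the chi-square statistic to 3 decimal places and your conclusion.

78.800; reject

Under H₀ each category has probability 1/10, so each expected count is 400/10 = 40.
χ² = (43−40)²/40 + (15−40)²/40 + (56−40)²/40 + (32−40)²/40 + (62−40)²/40 + (30−40)²/40 + (15−40)²/40 + (53−40)²/40 + (28−40)²/40 + (66−40)²/40
   = 0.2250 + 15.6250 + 6.4000 + 1.6000 + 12.1000 + 2.5000 + 15.6250 + 4.2250 + 3.6000 + 16.9000
Sum = 78.800
df = 9. Since 78.800 > 16.919, we reject H₀.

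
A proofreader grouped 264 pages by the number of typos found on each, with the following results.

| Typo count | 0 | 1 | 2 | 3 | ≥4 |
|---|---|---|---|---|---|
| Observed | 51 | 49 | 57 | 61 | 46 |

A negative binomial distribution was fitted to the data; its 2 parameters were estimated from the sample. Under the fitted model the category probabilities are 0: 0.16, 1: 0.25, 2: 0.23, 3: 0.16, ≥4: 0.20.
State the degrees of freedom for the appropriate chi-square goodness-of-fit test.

2

There are k = 5 categories and 2 parameters estimated from the data, so df = 5 − 1 − 2 = 2.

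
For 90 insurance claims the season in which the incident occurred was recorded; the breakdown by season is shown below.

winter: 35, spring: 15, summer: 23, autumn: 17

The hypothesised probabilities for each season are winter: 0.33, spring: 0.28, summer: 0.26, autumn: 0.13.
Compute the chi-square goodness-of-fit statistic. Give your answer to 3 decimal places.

7.482

Expected counts E_i = n·p_i: 90×0.33 = 29.7, 90×0.28 = 25.2, 90×0.26 = 23.4, 90×0.13 = 11.7.
winter: (35 − 29.7)²/29.7 = 28.09/29.7 = 0.9458
spring: (15 − 25.2)²/25.2 = 104.04/25.2 = 4.1286
summer: (23 − 23.4)²/23.4 = 0.16/23.4 = 0.0068
autumn: (17 − 11.7)²/11.7 = 28.09/11.7 = 2.4009
Sum = 7.482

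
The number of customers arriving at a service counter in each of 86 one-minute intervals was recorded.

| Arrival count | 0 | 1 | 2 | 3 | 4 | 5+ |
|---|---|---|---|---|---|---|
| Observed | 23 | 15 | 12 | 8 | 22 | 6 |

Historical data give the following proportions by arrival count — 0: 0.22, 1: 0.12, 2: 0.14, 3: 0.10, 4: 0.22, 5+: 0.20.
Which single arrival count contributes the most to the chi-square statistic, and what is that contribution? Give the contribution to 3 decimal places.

5+, 7.293

Expected counts E_i = n·p_i: 86×0.22 = 18.92, 86×0.12 = 10.32, 86×0.14 = 12.04, 86×0.10 = 8.6, 86×0.22 = 18.92, 86×0.20 = 17.2.
χ² = (23−18.92)²/18.92 + (15−10.32)²/10.32 + (12−12.04)²/12.04 + (8−8.6)²/8.6 + (22−18.92)²/18.92 + (6−17.2)²/17.2
   = 0.8798 + 2.1223 + 0.0001 + 0.0419 + 0.5014 + 7.2930
The largest term is for 5+: 7.293.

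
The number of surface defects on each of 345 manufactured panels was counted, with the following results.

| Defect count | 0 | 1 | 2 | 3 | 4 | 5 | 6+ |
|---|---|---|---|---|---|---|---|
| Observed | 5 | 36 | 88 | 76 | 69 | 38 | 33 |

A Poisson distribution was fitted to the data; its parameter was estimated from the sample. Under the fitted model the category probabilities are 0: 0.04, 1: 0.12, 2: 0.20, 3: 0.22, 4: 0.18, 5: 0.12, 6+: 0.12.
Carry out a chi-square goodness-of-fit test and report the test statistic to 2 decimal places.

Expected counts E_i = n·p_i: 345×0.04 = 13.8, 345×0.12 = 41.4, 345×0.20 = 69, 345×0.22 = 75.9, 345×0.18 = 62.1, 345×0.12 = 41.4, 345×0.12 = 41.4.
χ² = (5−13.8)²/13.8 + (36−41.4)²/41.4 + (88−69)²/69 + (76−75.9)²/75.9 + (69−62.1)²/62.1 + (38−41.4)²/41.4 + (33−41.4)²/41.4
   = 5.612 + 0.704 + 5.232 + 0.000 + 0.767 + 0.279 + 1.704
Sum = 14.30

14.30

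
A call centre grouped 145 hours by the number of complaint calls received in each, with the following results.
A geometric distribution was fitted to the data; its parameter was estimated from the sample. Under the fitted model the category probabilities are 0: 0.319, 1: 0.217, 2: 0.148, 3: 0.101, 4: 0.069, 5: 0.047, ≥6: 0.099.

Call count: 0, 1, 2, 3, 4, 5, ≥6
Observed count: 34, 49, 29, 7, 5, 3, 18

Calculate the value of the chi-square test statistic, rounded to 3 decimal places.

25.224

Expected counts E_i = n·p_i: 145×0.319 = 46.255, 145×0.217 = 31.465, 145×0.148 = 21.46, 145×0.101 = 14.645, 145×0.069 = 10.005, 145×0.047 = 6.815, 145×0.099 = 14.355.
χ² = (34−46.255)²/46.255 + (49−31.465)²/31.465 + (29−21.46)²/21.46 + (7−14.645)²/14.645 + (5−10.005)²/10.005 + (3−6.815)²/6.815 + (18−14.355)²/14.355
   = 3.2469 + 9.7720 + 2.6492 + 3.9909 + 2.5038 + 2.1356 + 0.9255
Sum = 25.224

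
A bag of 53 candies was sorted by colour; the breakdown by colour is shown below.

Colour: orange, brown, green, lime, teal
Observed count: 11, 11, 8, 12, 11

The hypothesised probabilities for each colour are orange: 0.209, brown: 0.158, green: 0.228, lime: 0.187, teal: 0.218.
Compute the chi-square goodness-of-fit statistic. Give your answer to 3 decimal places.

Expected counts E_i = n·p_i: 53×0.209 = 11.077, 53×0.158 = 8.374, 53×0.228 = 12.084, 53×0.187 = 9.911, 53×0.218 = 11.554.
cat         O        E   (O−E)²/E
orange     11   11.077     0.0005
brown      11    8.374     0.8235
green       8   12.084     1.3803
lime       12    9.911     0.4403
teal       11   11.554     0.0266
Sum = 2.671

2.671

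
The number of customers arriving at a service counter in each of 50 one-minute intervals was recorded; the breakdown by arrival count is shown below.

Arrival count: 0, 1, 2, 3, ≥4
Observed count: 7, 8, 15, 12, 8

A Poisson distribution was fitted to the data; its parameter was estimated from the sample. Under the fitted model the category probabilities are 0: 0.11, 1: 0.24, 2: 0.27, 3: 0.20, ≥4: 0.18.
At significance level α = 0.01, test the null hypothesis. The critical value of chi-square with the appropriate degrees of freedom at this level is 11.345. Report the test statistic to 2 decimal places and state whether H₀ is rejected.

2.42; do not reject

Expected counts E_i = n·p_i: 50×0.11 = 5.5, 50×0.24 = 12, 50×0.27 = 13.5, 50×0.20 = 10, 50×0.18 = 9.
cat         O        E   (O−E)²/E
0           7      5.5      0.409
1           8       12      1.333
2          15     13.5      0.167
3          12       10      0.400
≥4          8        9      0.111
Sum = 2.42
df = 3. Since 2.42 < 11.345, we do not reject H₀.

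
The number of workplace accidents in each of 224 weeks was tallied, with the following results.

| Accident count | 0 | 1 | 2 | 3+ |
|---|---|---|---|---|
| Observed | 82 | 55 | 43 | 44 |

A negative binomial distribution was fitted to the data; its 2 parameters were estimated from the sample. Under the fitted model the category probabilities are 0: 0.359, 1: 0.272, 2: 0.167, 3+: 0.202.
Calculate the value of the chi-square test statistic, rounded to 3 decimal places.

Expected counts E_i = n·p_i: 224×0.359 = 80.416, 224×0.272 = 60.928, 224×0.167 = 37.408, 224×0.202 = 45.248.
0: (82 − 80.416)²/80.416 = 2.509056/80.416 = 0.0312
1: (55 − 60.928)²/60.928 = 35.141184/60.928 = 0.5768
2: (43 − 37.408)²/37.408 = 31.270464/37.408 = 0.8359
3+: (44 − 45.248)²/45.248 = 1.557504/45.248 = 0.0344
Sum = 1.478

1.478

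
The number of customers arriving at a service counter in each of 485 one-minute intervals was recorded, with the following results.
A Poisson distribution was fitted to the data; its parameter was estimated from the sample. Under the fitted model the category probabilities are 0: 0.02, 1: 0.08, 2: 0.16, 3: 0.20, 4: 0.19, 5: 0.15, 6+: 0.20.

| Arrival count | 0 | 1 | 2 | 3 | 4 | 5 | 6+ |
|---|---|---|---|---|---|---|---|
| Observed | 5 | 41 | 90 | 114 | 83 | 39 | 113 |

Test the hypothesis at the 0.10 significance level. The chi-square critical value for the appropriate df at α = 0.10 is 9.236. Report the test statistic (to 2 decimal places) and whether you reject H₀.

26.57; reject

Expected counts E_i = n·p_i: 485×0.02 = 9.7, 485×0.08 = 38.8, 485×0.16 = 77.6, 485×0.20 = 97, 485×0.19 = 92.15, 485×0.15 = 72.75, 485×0.20 = 97.
cat         O        E   (O−E)²/E
0           5      9.7      2.277
1          41     38.8      0.125
2          90     77.6      1.981
3         114       97      2.979
4          83    92.15      0.909
5          39    72.75     15.657
6+        113       97      2.639
Sum = 26.57
df = 5. Since 26.57 > 9.236, we reject H₀.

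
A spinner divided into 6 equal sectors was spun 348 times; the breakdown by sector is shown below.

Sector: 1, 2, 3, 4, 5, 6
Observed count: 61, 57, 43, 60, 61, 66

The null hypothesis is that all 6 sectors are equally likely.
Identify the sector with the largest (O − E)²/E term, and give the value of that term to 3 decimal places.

3, 3.879

Expected count for each of the 6 categories: 348/6 = 58.
cat         O        E   (O−E)²/E
1          61       58     0.1552
2          57       58     0.0172
3          43       58     3.8793
4          60       58     0.0690
5          61       58     0.1552
6          66       58     1.1034
The largest term is for 3: 3.879.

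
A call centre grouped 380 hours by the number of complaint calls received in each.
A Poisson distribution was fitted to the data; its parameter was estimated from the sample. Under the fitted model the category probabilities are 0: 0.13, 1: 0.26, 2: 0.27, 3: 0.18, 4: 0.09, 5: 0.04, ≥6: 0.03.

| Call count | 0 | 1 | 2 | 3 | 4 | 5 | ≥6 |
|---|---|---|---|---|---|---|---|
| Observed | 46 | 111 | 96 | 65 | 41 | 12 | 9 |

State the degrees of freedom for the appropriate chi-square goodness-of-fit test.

5

There are k = 7 categories and 1 parameter estimated from the data, so df = 7 − 1 − 1 = 5.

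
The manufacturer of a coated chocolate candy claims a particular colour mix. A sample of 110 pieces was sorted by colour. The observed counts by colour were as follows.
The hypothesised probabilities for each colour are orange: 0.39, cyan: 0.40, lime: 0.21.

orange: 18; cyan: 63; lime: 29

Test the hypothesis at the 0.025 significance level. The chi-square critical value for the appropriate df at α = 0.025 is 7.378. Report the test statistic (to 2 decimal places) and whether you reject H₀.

Expected counts E_i = n·p_i: 110×0.39 = 42.9, 110×0.40 = 44, 110×0.21 = 23.1.
cat         O        E   (O−E)²/E
orange     18     42.9     14.452
cyan       63       44      8.205
lime       29     23.1      1.507
Sum = 24.16
df = 2. Since 24.16 > 7.378, we reject H₀.

24.16; reject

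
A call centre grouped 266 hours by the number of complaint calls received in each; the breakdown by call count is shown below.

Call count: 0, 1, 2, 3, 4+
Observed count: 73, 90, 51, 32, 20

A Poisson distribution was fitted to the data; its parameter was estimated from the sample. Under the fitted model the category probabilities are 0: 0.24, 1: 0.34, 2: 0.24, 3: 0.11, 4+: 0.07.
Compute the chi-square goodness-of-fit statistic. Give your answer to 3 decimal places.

Expected counts E_i = n·p_i: 266×0.24 = 63.84, 266×0.34 = 90.44, 266×0.24 = 63.84, 266×0.11 = 29.26, 266×0.07 = 18.62.
0: (73 − 63.84)²/63.84 = 83.9056/63.84 = 1.3143
1: (90 − 90.44)²/90.44 = 0.1936/90.44 = 0.0021
2: (51 − 63.84)²/63.84 = 164.8656/63.84 = 2.5825
3: (32 − 29.26)²/29.26 = 7.5076/29.26 = 0.2566
4+: (20 − 18.62)²/18.62 = 1.9044/18.62 = 0.1023
Sum = 4.258

4.258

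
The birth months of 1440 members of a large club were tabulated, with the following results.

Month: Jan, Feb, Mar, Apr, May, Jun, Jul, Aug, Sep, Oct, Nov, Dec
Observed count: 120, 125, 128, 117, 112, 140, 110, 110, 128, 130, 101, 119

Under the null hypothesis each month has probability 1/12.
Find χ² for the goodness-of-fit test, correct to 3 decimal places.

Under H₀ each category has probability 1/12, so each expected count is 1440/12 = 120.
Jan: (120 − 120)²/120 = 0/120 = 0.0000
Feb: (125 − 120)²/120 = 25/120 = 0.2083
Mar: (128 − 120)²/120 = 64/120 = 0.5333
Apr: (117 − 120)²/120 = 9/120 = 0.0750
May: (112 − 120)²/120 = 64/120 = 0.5333
Jun: (140 − 120)²/120 = 400/120 = 3.3333
Jul: (110 − 120)²/120 = 100/120 = 0.8333
Aug: (110 − 120)²/120 = 100/120 = 0.8333
Sep: (128 − 120)²/120 = 64/120 = 0.5333
Oct: (130 − 120)²/120 = 100/120 = 0.8333
Nov: (101 − 120)²/120 = 361/120 = 3.0083
Dec: (119 − 120)²/120 = 1/120 = 0.0083
Sum = 10.733

10.733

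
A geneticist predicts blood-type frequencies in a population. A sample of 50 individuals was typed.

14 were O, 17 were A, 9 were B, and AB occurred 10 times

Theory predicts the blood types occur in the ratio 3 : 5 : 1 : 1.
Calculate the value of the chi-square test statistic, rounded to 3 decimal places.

10.827

Ratio total = 10. Expected counts: 50×3/10 = 15, 50×5/10 = 25, 50×1/10 = 5, 50×1/10 = 5.
χ² = (14−15)²/15 + (17−25)²/25 + (9−5)²/5 + (10−5)²/5
   = 0.0667 + 2.5600 + 3.2000 + 5.0000
Sum = 10.827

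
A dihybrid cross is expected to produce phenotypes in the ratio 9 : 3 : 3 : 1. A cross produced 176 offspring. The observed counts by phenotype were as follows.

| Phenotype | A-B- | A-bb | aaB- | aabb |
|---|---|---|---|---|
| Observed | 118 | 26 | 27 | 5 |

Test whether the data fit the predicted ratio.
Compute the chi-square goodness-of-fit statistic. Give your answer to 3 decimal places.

9.495

Ratio total = 16. Expected counts: 176×9/16 = 99, 176×3/16 = 33, 176×3/16 = 33, 176×1/16 = 11.
A-B-: (118 − 99)²/99 = 361/99 = 3.6465
A-bb: (26 − 33)²/33 = 49/33 = 1.4848
aaB-: (27 − 33)²/33 = 36/33 = 1.0909
aabb: (5 − 11)²/11 = 36/11 = 3.2727
Sum = 9.495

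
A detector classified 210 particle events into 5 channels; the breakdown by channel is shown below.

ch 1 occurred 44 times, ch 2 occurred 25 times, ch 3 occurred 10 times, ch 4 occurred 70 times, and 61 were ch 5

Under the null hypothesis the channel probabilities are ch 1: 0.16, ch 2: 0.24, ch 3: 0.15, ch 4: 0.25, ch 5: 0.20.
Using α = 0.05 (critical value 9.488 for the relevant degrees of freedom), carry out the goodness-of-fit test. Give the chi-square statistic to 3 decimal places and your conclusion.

45.123; reject

Expected counts E_i = n·p_i: 210×0.16 = 33.6, 210×0.24 = 50.4, 210×0.15 = 31.5, 210×0.25 = 52.5, 210×0.20 = 42.
χ² = (44−33.6)²/33.6 + (25−50.4)²/50.4 + (10−31.5)²/31.5 + (70−52.5)²/52.5 + (61−42)²/42
   = 3.2190 + 12.8008 + 14.6746 + 5.8333 + 8.5952
Sum = 45.123
df = 4. Since 45.123 > 9.488, we reject H₀.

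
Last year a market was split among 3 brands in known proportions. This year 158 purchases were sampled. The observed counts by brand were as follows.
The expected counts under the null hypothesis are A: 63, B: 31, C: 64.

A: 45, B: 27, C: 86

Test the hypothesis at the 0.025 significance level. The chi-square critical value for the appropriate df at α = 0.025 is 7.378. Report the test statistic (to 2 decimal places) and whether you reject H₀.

13.22; reject

cat         O        E   (O−E)²/E
A          45       63      5.143
B          27       31      0.516
C          86       64      7.563
Sum = 13.22
df = 2. Since 13.22 > 7.378, we reject H₀.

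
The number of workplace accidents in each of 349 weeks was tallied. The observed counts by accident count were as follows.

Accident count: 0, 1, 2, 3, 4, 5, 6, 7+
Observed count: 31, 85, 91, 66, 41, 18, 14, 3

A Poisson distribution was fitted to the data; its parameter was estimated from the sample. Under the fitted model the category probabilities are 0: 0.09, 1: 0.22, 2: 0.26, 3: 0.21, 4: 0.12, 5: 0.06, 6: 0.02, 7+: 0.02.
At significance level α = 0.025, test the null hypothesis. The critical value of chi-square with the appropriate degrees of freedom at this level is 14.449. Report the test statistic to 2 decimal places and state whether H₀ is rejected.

Expected counts E_i = n·p_i: 349×0.09 = 31.41, 349×0.22 = 76.78, 349×0.26 = 90.74, 349×0.21 = 73.29, 349×0.12 = 41.88, 349×0.06 = 20.94, 349×0.02 = 6.98, 349×0.02 = 6.98.
χ² = (31−31.41)²/31.41 + (85−76.78)²/76.78 + (91−90.74)²/90.74 + (66−73.29)²/73.29 + (41−41.88)²/41.88 + (18−20.94)²/20.94 + (14−6.98)²/6.98 + (3−6.98)²/6.98
   = 0.005 + 0.880 + 0.001 + 0.725 + 0.018 + 0.413 + 7.060 + 2.269
Sum = 11.37
df = 6. Since 11.37 < 14.449, we do not reject H₀.

11.37; do not reject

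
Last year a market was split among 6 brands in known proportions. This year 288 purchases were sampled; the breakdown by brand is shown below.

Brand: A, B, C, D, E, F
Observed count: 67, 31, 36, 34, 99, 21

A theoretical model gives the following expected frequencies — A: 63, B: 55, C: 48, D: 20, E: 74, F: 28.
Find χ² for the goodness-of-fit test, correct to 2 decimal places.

33.72

cat         O        E   (O−E)²/E
A          67       63      0.254
B          31       55     10.473
C          36       48      3.000
D          34       20      9.800
E          99       74      8.446
F          21       28      1.750
Sum = 33.72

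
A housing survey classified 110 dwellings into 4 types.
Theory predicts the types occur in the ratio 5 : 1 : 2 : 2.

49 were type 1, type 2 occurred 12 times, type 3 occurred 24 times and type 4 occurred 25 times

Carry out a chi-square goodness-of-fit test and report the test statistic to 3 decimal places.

1.336

Ratio total = 10. Expected counts: 110×5/10 = 55, 110×1/10 = 11, 110×2/10 = 22, 110×2/10 = 22.
type 1: (49 − 55)²/55 = 36/55 = 0.6545
type 2: (12 − 11)²/11 = 1/11 = 0.0909
type 3: (24 − 22)²/22 = 4/22 = 0.1818
type 4: (25 − 22)²/22 = 9/22 = 0.4091
Sum = 1.336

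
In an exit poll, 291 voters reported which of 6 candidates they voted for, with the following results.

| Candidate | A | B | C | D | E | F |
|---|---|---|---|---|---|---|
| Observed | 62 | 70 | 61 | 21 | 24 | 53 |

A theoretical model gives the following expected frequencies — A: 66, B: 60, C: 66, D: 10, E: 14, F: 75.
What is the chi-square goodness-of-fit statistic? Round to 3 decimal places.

27.984

χ² = (62−66)²/66 + (70−60)²/60 + (61−66)²/66 + (21−10)²/10 + (24−14)²/14 + (53−75)²/75
   = 0.2424 + 1.6667 + 0.3788 + 12.1000 + 7.1429 + 6.4533
Sum = 27.984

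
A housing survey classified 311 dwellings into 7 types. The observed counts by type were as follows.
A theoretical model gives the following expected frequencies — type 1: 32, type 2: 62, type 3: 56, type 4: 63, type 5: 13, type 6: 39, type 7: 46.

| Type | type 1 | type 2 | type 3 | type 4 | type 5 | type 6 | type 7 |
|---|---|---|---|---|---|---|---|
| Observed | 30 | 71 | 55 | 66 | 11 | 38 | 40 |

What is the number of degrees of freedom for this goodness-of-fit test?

There are k = 7 categories and no parameters were estimated from the data, so df = 7 − 1 = 6.

6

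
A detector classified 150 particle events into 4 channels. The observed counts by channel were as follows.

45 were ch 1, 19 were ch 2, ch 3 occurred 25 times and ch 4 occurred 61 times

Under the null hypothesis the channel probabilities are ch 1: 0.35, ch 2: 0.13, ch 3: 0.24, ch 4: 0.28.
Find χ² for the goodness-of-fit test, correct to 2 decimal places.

13.04

Expected counts E_i = n·p_i: 150×0.35 = 52.5, 150×0.13 = 19.5, 150×0.24 = 36, 150×0.28 = 42.
ch 1: (45 − 52.5)²/52.5 = 56.25/52.5 = 1.071
ch 2: (19 − 19.5)²/19.5 = 0.25/19.5 = 0.013
ch 3: (25 − 36)²/36 = 121/36 = 3.361
ch 4: (61 − 42)²/42 = 361/42 = 8.595
Sum = 13.04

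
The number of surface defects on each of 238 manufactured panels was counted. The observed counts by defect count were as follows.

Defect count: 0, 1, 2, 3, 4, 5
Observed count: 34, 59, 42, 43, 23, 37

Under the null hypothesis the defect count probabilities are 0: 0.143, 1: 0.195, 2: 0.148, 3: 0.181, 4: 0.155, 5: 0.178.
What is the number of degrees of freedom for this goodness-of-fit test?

There are k = 6 categories and no parameters were estimated from the data, so df = 6 − 1 = 5.

5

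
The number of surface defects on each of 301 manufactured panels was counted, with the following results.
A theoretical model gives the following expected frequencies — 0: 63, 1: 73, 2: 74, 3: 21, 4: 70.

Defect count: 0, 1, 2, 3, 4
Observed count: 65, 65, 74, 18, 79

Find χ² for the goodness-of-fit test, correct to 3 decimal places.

0: (65 − 63)²/63 = 4/63 = 0.0635
1: (65 − 73)²/73 = 64/73 = 0.8767
2: (74 − 74)²/74 = 0/74 = 0.0000
3: (18 − 21)²/21 = 9/21 = 0.4286
4: (79 − 70)²/70 = 81/70 = 1.1571
Sum = 2.526

2.526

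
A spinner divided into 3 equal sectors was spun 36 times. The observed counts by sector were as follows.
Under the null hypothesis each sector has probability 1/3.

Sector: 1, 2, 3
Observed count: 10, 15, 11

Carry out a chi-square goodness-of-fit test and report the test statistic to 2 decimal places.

1.17

Under H₀ each category has probability 1/3, so each expected count is 36/3 = 12.
1: (10 − 12)²/12 = 4/12 = 0.333
2: (15 − 12)²/12 = 9/12 = 0.750
3: (11 − 12)²/12 = 1/12 = 0.083
Sum = 1.17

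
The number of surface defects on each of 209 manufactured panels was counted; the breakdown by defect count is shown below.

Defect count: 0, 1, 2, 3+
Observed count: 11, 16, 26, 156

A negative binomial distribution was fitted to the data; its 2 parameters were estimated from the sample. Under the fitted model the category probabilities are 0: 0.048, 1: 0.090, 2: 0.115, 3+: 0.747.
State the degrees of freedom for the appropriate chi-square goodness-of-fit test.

1

There are k = 4 categories and 2 parameters estimated from the data, so df = 4 − 1 − 2 = 1.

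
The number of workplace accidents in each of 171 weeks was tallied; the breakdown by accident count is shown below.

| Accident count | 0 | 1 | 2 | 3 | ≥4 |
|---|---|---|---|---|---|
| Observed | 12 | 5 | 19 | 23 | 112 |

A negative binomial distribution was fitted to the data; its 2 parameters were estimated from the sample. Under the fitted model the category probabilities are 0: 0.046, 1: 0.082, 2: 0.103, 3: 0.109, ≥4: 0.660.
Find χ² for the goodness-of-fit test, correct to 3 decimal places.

9.114

Expected counts E_i = n·p_i: 171×0.046 = 7.866, 171×0.082 = 14.022, 171×0.103 = 17.613, 171×0.109 = 18.639, 171×0.660 = 112.86.
χ² = (12−7.866)²/7.866 + (5−14.022)²/14.022 + (19−17.613)²/17.613 + (23−18.639)²/18.639 + (112−112.86)²/112.86
   = 2.1726 + 5.8049 + 0.1092 + 1.0204 + 0.0066
Sum = 9.114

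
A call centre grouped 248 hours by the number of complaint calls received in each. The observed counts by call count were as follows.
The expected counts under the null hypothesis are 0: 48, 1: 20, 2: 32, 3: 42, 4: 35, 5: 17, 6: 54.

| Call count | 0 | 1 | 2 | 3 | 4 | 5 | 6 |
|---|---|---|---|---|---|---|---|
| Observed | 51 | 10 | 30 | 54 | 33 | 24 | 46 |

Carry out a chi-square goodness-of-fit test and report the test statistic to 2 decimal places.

12.92

cat         O        E   (O−E)²/E
0          51       48      0.188
1          10       20      5.000
2          30       32      0.125
3          54       42      3.429
4          33       35      0.114
5          24       17      2.882
6          46       54      1.185
Sum = 12.92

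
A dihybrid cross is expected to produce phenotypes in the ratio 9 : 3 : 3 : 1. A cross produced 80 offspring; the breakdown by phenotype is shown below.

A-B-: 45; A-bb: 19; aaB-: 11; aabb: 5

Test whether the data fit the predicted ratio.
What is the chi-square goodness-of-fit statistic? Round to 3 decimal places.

2.133

Ratio total = 16. Expected counts: 80×9/16 = 45, 80×3/16 = 15, 80×3/16 = 15, 80×1/16 = 5.
χ² = (45−45)²/45 + (19−15)²/15 + (11−15)²/15 + (5−5)²/5
   = 0.0000 + 1.0667 + 1.0667 + 0.0000
Sum = 2.133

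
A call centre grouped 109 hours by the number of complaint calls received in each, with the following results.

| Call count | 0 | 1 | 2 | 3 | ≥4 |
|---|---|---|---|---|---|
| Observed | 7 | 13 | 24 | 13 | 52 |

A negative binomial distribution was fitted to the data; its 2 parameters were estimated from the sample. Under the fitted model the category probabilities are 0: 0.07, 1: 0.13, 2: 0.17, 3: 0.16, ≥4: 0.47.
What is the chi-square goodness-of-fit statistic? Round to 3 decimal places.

Expected counts E_i = n·p_i: 109×0.07 = 7.63, 109×0.13 = 14.17, 109×0.17 = 18.53, 109×0.16 = 17.44, 109×0.47 = 51.23.
cat         O        E   (O−E)²/E
0           7     7.63     0.0520
1          13    14.17     0.0966
2          24    18.53     1.6147
3          13    17.44     1.1304
≥4         52    51.23     0.0116
Sum = 2.905

2.905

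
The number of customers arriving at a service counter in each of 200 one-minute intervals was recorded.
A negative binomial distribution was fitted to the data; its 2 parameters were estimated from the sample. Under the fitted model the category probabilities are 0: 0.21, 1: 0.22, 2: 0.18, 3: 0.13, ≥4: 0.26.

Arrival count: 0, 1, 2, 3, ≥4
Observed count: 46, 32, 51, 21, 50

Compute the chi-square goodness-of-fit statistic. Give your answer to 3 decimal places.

Expected counts E_i = n·p_i: 200×0.21 = 42, 200×0.22 = 44, 200×0.18 = 36, 200×0.13 = 26, 200×0.26 = 52.
0: (46 − 42)²/42 = 16/42 = 0.3810
1: (32 − 44)²/44 = 144/44 = 3.2727
2: (51 − 36)²/36 = 225/36 = 6.2500
3: (21 − 26)²/26 = 25/26 = 0.9615
≥4: (50 − 52)²/52 = 4/52 = 0.0769
Sum = 10.942

10.942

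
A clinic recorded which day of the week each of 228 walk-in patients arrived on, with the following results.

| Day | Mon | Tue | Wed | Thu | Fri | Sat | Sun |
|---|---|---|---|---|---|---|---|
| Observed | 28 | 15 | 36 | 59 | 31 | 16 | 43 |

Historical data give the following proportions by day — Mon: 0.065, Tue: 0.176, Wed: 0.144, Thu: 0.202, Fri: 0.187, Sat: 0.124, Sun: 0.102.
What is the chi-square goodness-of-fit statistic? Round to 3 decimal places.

Expected counts E_i = n·p_i: 228×0.065 = 14.82, 228×0.176 = 40.128, 228×0.144 = 32.832, 228×0.202 = 46.056, 228×0.187 = 42.636, 228×0.124 = 28.272, 228×0.102 = 23.256.
cat         O        E   (O−E)²/E
Mon        28    14.82    11.7215
Tue        15   40.128    15.7351
Wed        36   32.832     0.3057
Thu        59   46.056     3.6379
Fri        31   42.636     3.1756
Sat        16   28.272     5.3269
Sun        43   23.256    16.7624
Sum = 56.665

56.665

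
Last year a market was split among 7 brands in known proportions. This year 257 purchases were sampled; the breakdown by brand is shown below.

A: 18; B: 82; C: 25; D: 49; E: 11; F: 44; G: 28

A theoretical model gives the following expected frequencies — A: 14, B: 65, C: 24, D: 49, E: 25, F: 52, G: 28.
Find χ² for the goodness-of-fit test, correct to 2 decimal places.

χ² = (18−14)²/14 + (82−65)²/65 + (25−24)²/24 + (49−49)²/49 + (11−25)²/25 + (44−52)²/52 + (28−28)²/28
   = 1.143 + 4.446 + 0.042 + 0.000 + 7.840 + 1.231 + 0.000
Sum = 14.70

14.70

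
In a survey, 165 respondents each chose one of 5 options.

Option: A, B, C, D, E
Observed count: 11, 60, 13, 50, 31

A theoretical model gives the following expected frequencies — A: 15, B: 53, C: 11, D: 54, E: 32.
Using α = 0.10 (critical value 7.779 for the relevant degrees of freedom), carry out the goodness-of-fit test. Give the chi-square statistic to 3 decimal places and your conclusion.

2.682; do not reject

cat         O        E   (O−E)²/E
A          11       15     1.0667
B          60       53     0.9245
C          13       11     0.3636
D          50       54     0.2963
E          31       32     0.0313
Sum = 2.682
df = 4. Since 2.682 < 7.779, we do not reject H₀.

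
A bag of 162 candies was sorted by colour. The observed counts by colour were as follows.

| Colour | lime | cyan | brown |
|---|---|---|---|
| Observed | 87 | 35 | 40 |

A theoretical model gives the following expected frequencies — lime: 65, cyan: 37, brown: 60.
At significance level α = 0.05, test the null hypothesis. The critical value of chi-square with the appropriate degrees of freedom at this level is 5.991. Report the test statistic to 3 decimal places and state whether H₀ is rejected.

lime: (87 − 65)²/65 = 484/65 = 7.4462
cyan: (35 − 37)²/37 = 4/37 = 0.1081
brown: (40 − 60)²/60 = 400/60 = 6.6667
Sum = 14.221
df = 2. Since 14.221 > 5.991, we reject H₀.

14.221; reject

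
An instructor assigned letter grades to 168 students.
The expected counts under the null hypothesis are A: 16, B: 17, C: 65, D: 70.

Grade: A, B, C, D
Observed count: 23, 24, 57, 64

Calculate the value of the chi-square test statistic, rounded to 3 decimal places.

cat         O        E   (O−E)²/E
A          23       16     3.0625
B          24       17     2.8824
C          57       65     0.9846
D          64       70     0.5143
Sum = 7.444

7.444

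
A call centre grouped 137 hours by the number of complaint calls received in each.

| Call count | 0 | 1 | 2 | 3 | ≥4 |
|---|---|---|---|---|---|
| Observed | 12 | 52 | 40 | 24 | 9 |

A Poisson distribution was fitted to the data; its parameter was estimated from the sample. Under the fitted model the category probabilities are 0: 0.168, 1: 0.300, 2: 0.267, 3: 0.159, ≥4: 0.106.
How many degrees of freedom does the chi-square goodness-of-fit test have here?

3

There are k = 5 categories and 1 parameter estimated from the data, so df = 5 − 1 − 1 = 3.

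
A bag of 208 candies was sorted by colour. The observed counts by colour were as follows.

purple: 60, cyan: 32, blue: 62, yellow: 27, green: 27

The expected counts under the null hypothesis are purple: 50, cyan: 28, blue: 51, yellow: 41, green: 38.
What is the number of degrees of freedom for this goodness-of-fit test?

4

There are k = 5 categories and no parameters were estimated from the data, so df = 5 − 1 = 4.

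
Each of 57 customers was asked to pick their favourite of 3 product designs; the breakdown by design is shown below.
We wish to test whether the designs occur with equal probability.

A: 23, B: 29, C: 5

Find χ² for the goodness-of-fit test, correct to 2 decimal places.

Under H₀ each category has probability 1/3, so each expected count is 57/3 = 19.
χ² = (23−19)²/19 + (29−19)²/19 + (5−19)²/19
   = 0.842 + 5.263 + 10.316
Sum = 16.42

16.42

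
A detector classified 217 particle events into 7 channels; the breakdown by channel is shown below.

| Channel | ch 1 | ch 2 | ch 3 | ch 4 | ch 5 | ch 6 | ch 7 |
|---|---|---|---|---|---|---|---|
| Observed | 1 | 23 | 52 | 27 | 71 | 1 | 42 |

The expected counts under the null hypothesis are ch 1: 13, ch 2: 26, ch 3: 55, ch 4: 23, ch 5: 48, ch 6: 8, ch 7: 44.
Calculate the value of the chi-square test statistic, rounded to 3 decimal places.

χ² = (1−13)²/13 + (23−26)²/26 + (52−55)²/55 + (27−23)²/23 + (71−48)²/48 + (1−8)²/8 + (42−44)²/44
   = 11.0769 + 0.3462 + 0.1636 + 0.6957 + 11.0208 + 6.1250 + 0.0909
Sum = 29.519

29.519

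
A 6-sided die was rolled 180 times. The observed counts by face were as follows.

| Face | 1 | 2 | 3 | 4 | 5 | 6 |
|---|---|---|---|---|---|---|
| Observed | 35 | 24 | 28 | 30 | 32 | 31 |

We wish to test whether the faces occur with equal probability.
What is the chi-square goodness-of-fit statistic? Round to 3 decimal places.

Expected count for each of the 6 categories: 180/6 = 30.
1: (35 − 30)²/30 = 25/30 = 0.8333
2: (24 − 30)²/30 = 36/30 = 1.2000
3: (28 − 30)²/30 = 4/30 = 0.1333
4: (30 − 30)²/30 = 0/30 = 0.0000
5: (32 − 30)²/30 = 4/30 = 0.1333
6: (31 − 30)²/30 = 1/30 = 0.0333
Sum = 2.333

2.333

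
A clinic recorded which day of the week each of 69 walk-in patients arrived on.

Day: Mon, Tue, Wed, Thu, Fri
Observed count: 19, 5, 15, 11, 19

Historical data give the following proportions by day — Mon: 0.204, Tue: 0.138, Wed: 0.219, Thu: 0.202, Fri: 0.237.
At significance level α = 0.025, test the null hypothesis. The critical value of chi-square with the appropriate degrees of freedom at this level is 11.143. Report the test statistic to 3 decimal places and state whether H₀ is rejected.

Expected counts E_i = n·p_i: 69×0.204 = 14.076, 69×0.138 = 9.522, 69×0.219 = 15.111, 69×0.202 = 13.938, 69×0.237 = 16.353.
Mon: (19 − 14.076)²/14.076 = 24.245776/14.076 = 1.7225
Tue: (5 − 9.522)²/9.522 = 20.448484/9.522 = 2.1475
Wed: (15 − 15.111)²/15.111 = 0.012321/15.111 = 0.0008
Thu: (11 − 13.938)²/13.938 = 8.631844/13.938 = 0.6193
Fri: (19 − 16.353)²/16.353 = 7.006609/16.353 = 0.4285
Sum = 4.919
df = 4. Since 4.919 < 11.143, we do not reject H₀.

4.919; do not reject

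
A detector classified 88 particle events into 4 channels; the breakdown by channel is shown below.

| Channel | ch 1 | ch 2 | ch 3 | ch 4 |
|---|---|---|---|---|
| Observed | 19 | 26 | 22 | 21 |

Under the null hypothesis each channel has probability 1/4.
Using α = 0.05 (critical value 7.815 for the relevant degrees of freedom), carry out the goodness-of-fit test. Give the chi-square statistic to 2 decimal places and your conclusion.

1.18; do not reject

Under H₀ each category has probability 1/4, so each expected count is 88/4 = 22.
ch 1: (19 − 22)²/22 = 9/22 = 0.409
ch 2: (26 − 22)²/22 = 16/22 = 0.727
ch 3: (22 − 22)²/22 = 0/22 = 0.000
ch 4: (21 − 22)²/22 = 1/22 = 0.045
Sum = 1.18
df = 3. Since 1.18 < 7.815, we do not reject H₀.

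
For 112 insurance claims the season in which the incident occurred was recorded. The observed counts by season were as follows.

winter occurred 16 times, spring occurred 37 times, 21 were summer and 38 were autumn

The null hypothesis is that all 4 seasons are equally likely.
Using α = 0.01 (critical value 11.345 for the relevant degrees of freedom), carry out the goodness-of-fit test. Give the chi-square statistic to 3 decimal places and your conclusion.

Under H₀ each category has probability 1/4, so each expected count is 112/4 = 28.
cat         O        E   (O−E)²/E
winter     16       28     5.1429
spring     37       28     2.8929
summer     21       28     1.7500
autumn     38       28     3.5714
Sum = 13.357
df = 3. Since 13.357 > 11.345, we reject H₀.

13.357; reject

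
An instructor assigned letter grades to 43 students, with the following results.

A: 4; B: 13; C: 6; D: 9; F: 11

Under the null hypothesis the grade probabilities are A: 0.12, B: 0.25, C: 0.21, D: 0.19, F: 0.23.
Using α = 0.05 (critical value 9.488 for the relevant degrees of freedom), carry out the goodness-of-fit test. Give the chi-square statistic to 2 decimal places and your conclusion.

1.96; do not reject

Expected counts E_i = n·p_i: 43×0.12 = 5.16, 43×0.25 = 10.75, 43×0.21 = 9.03, 43×0.19 = 8.17, 43×0.23 = 9.89.
A: (4 − 5.16)²/5.16 = 1.3456/5.16 = 0.261
B: (13 − 10.75)²/10.75 = 5.0625/10.75 = 0.471
C: (6 − 9.03)²/9.03 = 9.1809/9.03 = 1.017
D: (9 − 8.17)²/8.17 = 0.6889/8.17 = 0.084
F: (11 − 9.89)²/9.89 = 1.2321/9.89 = 0.125
Sum = 1.96
df = 4. Since 1.96 < 9.488, we do not reject H₀.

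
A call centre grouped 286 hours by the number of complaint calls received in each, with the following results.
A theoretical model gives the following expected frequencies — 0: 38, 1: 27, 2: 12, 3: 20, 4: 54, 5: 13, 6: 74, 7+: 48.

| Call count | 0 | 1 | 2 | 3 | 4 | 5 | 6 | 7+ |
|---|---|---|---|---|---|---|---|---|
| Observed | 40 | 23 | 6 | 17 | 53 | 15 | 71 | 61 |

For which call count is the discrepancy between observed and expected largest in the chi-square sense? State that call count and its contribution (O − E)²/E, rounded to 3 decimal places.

cat         O        E   (O−E)²/E
0          40       38     0.1053
1          23       27     0.5926
2           6       12     3.0000
3          17       20     0.4500
4          53       54     0.0185
5          15       13     0.3077
6          71       74     0.1216
7+         61       48     3.5208
The largest term is for 7+: 3.521.

7+, 3.521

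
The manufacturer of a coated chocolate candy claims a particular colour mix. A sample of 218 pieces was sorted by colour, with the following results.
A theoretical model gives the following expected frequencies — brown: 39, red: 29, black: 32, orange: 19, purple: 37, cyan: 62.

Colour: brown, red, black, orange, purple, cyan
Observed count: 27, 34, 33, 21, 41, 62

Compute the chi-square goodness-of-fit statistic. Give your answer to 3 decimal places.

cat         O        E   (O−E)²/E
brown      27       39     3.6923
red        34       29     0.8621
black      33       32     0.0313
orange     21       19     0.2105
purple     41       37     0.4324
cyan       62       62     0.0000
Sum = 5.229

5.229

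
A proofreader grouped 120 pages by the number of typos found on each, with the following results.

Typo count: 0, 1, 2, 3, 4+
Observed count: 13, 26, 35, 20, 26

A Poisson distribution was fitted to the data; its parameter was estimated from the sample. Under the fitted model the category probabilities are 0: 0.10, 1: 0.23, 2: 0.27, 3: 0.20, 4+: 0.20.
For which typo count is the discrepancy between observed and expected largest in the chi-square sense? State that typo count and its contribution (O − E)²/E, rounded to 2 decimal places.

3, 0.67

Expected counts E_i = n·p_i: 120×0.10 = 12, 120×0.23 = 27.6, 120×0.27 = 32.4, 120×0.20 = 24, 120×0.20 = 24.
0: (13 − 12)²/12 = 1/12 = 0.083
1: (26 − 27.6)²/27.6 = 2.56/27.6 = 0.093
2: (35 − 32.4)²/32.4 = 6.76/32.4 = 0.209
3: (20 − 24)²/24 = 16/24 = 0.667
4+: (26 − 24)²/24 = 4/24 = 0.167
The largest term is for 3: 0.67.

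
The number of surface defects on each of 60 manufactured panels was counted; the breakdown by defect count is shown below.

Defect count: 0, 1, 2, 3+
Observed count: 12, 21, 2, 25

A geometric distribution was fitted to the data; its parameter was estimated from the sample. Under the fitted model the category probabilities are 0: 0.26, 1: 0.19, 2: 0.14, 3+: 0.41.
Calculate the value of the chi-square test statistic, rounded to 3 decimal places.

Expected counts E_i = n·p_i: 60×0.26 = 15.6, 60×0.19 = 11.4, 60×0.14 = 8.4, 60×0.41 = 24.6.
0: (12 − 15.6)²/15.6 = 12.96/15.6 = 0.8308
1: (21 − 11.4)²/11.4 = 92.16/11.4 = 8.0842
2: (2 − 8.4)²/8.4 = 40.96/8.4 = 4.8762
3+: (25 − 24.6)²/24.6 = 0.16/24.6 = 0.0065
Sum = 13.798

13.798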